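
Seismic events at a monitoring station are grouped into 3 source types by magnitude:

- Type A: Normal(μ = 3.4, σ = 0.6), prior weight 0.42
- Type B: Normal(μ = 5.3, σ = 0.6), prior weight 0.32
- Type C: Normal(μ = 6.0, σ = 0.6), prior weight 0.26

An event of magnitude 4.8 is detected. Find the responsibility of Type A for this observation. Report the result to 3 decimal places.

P(component k | x) = w_k·f_k(x) / marginal(x), where marginal(x) = Σ_j w_j·f_j(x).
Normal densities:
  L_A = 0.0437031
  L_B = 0.469853
  L_C = 0.0899849
Prior × likelihood for each component:
  w_A·L_A = 0.42 × 0.0437031 = 0.0183553
  w_B·L_B = 0.32 × 0.469853 = 0.150353
  w_C·L_C = 0.26 × 0.0899849 = 0.0233961
Sum: 0.0183553 + 0.150353 + 0.0233961 = 0.192104
P(Type A | the observation) ≈ 0.096

0.096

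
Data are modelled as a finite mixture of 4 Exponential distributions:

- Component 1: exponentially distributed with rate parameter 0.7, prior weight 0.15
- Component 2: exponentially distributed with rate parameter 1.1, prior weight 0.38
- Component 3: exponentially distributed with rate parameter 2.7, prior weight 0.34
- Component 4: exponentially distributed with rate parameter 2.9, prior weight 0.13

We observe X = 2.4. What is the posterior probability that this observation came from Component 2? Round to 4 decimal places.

Posterior ∝ prior × likelihood, so P(k | x) ∝ π_k f_k(x); normalise over all components.
Exponential densities:
  L_1 = 0.7·e^(−0.7·2.4) = 0.7·e^(−1.6800) = 0.130462
  L_2 = 1.1·e^(−1.1·2.4) = 1.1·e^(−2.6400) = 0.0784974
  L_3 = 2.7·e^(−2.7·2.4) = 2.7·e^(−6.4800) = 0.00414129
  L_4 = 2.9·e^(−2.9·2.4) = 2.9·e^(−6.9600) = 0.00275238
Weight by the priors:
  π_1·L_1 = 0.15 × 0.130462 = 0.0195693
  π_2·L_2 = 0.38 × 0.0784974 = 0.029829
  π_3·L_3 = 0.34 × 0.00414129 = 0.00140804
  π_4·L_4 = 0.13 × 0.00275238 = 0.000357809
Denominator: 0.0195693 + 0.029829 + 0.00140804 + 0.000357809 = 0.0511641
P(Component 2 | x) ≈ 0.5830

0.5830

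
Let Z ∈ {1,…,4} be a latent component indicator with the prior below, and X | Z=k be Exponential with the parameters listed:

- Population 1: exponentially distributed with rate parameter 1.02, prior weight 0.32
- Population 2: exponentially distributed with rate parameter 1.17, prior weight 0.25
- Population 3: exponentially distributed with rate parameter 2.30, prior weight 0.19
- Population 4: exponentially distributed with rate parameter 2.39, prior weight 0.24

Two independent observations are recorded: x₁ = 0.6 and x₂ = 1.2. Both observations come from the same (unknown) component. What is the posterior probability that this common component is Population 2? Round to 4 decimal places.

0.3221

Apply Bayes' rule: the posterior for each component is proportional to its prior times its likelihood at x.
Since both observations come from the same component, the likelihood for component k is f_k(x₁)·f_k(x₂).
  f_1 = [1.02·e^(−1.02·0.6) = 1.02·e^(−0.6120) = 0.553111] × [0.299933] = 0.165896
  f_2 = [1.17·e^(−1.17·0.6) = 1.17·e^(−0.7020) = 0.579844] × [0.287367] = 0.166628
  f_3 = [2.30·e^(−2.30·0.6) = 2.30·e^(−1.3800) = 0.578631] × [0.145571] = 0.0842319
  f_4 = [2.39·e^(−2.39·0.6) = 2.39·e^(−1.4340) = 0.569665] × [0.135782] = 0.0773501
Multiply by the mixture weights:
  π_1·f_1 = 0.32 × 0.165896 = 0.0530867
  π_2·f_2 = 0.25 × 0.166628 = 0.041657
  π_3·f_3 = 0.19 × 0.0842319 = 0.0160041
  π_4·f_4 = 0.24 × 0.0773501 = 0.018564
Marginal: 0.0530867 + 0.041657 + 0.0160041 + 0.018564 = 0.129312
So the posterior for Population 2 is 0.041657 / 0.129312 ≈ 0.3221.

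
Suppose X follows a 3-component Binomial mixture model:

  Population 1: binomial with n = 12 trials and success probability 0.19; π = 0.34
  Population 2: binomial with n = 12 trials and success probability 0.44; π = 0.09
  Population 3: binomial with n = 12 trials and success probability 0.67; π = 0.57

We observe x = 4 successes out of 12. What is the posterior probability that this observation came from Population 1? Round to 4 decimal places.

0.6273

Posterior ∝ prior × likelihood, so P(k | x) ∝ π_k f_k(x); normalise over all components.
Binomial probabilities:
  L_1 = 0.119536
  L_2 = 0.17944
  L_3 = 0.0140287
Multiply by the mixture weights:
  π_1·L_1 = 0.34 × 0.119536 = 0.0406423
  π_2·L_2 = 0.09 × 0.17944 = 0.0161496
  π_3·L_3 = 0.57 × 0.0140287 = 0.00799633
Evidence: 0.0406423 + 0.0161496 + 0.00799633 = 0.0647883
P(Population 1 | 4 successes out of 12) = 0.0406423 / 0.0647883 ≈ 0.6273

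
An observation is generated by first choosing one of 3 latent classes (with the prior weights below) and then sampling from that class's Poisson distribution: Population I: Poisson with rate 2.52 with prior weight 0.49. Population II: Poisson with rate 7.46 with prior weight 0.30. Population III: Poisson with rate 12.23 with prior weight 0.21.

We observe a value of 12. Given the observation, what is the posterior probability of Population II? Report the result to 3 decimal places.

P(component k | x) = π_k·f_k(x) / marginal(x), where marginal(x) = Σ_j π_j·f_j(x).
Evaluate each component's likelihood at the observed value:
  L_I = e^(−2.52)·2.52^12/12! = 1.10166e-05
  L_II = e^(−7.46)·7.46^12/12! = 0.035702
  L_III = e^(−12.23)·12.23^12/12! = 0.114119
Unnormalised posteriors:
  π_I·L_I = 0.49 × 1.10166e-05 = 5.39813e-06
  π_II·L_II = 0.30 × 0.035702 = 0.0107106
  π_III·L_III = 0.21 × 0.114119 = 0.023965
Denominator: 5.39813e-06 + 0.0107106 + 0.023965 = 0.034681
P(Population II | data) = 0.0107106 / 0.034681 ≈ 0.309

0.309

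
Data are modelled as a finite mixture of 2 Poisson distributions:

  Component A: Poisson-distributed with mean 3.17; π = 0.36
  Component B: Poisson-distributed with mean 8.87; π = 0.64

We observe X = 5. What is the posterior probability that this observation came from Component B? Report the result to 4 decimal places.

0.5050

The responsibility of component k is w_k f_k(x) divided by Σ_j w_j f_j(x).
Poisson probabilities:
  L_A = e^(−3.17)·3.17^5/5! = 0.112047
  L_B = e^(−8.87)·8.87^5/5! = 0.064305
Multiply by the mixture weights:
  w_A·L_A = 0.36 × 0.112047 = 0.040337
  w_B·L_B = 0.64 × 0.064305 = 0.0411552
Denominator: 0.040337 + 0.0411552 = 0.0814922
P(Component B | 5) ≈ 0.5050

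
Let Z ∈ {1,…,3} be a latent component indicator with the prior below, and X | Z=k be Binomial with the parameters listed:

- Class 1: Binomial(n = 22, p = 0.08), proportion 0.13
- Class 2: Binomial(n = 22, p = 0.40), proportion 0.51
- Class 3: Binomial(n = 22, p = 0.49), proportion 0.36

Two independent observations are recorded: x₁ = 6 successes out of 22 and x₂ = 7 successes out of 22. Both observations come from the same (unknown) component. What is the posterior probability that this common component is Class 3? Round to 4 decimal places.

0.0602

P(component k | x) = π_k·f_k(x) / marginal(x), where marginal(x) = Σ_j π_j·f_j(x).
Since both observations come from the same component, the likelihood for component k is f_k(x₁)·f_k(x₂).
  p_1 = [C(22,6)·0.08^6·0.92^16 = 74613·2.62144e-07·0.263394 = 0.00515181] × [0.00102396] = 5.27525e-06
  p_2 = [C(22,6)·0.40^6·0.60^16 = 74613·0.004096·0.000282111 = 0.0862173] × [0.131379] = 0.0113271
  p_3 = [C(22,6)·0.49^6·0.51^16 = 74613·0.0138413·2.0947e-05 = 0.0216329] × [0.0475074] = 0.00102772
Unnormalised posteriors:
  π_1·p_1 = 0.13 × 5.27525e-06 = 6.85783e-07
  π_2·p_2 = 0.51 × 0.0113271 = 0.00577683
  π_3·p_3 = 0.36 × 0.00102772 = 0.00036998
Sum: 6.85783e-07 + 0.00577683 + 0.00036998 = 0.0061475
So the posterior for Class 3 is 0.00036998 / 0.0061475 ≈ 0.0602.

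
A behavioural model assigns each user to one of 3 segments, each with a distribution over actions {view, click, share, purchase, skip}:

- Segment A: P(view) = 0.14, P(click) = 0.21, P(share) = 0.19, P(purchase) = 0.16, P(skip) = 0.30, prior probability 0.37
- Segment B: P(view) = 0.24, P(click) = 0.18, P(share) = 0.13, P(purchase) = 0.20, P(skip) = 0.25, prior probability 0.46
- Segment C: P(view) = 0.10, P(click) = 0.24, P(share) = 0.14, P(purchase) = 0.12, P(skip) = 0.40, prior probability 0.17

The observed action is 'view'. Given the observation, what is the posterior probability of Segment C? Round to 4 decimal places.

The responsibility of component k is P(Z=k) f_k(x) divided by Σ_j P(Z=j) f_j(x).
Evaluate each component's likelihood at the observed value:
  f_A = P(view | comp) = 0.14
  f_B = P(view | comp) = 0.24
  f_C = P(view | comp) = 0.10
Multiply by the mixture weights:
  P(Z=A)·f_A = 0.37 × 0.14 = 0.0518
  P(Z=B)·f_B = 0.46 × 0.24 = 0.1104
  P(Z=C)·f_C = 0.17 × 0.1 = 0.017
Normaliser: 0.0518 + 0.1104 + 0.017 = 0.1792
P(Segment C | 'view') = 0.017 / 0.1792 ≈ 0.0949

0.0949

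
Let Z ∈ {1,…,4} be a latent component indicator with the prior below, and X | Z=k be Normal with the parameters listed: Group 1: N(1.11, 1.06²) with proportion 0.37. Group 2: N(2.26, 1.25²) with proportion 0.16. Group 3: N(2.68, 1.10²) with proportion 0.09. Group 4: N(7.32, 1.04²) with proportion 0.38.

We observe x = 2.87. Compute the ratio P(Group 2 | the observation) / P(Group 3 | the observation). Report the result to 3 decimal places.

The posterior odds equal the prior odds times the likelihood ratio: (π_i/π_j)·(f_i(x)/f_j(x)).
Component likelihoods at x = 2.87:
  f_1 = 0.0948334
  f_2 = 0.283327
  f_3 = 0.357305
  f_4 = 4.05724e-05
Odds = (0.16/0.09) × (0.283327/0.357305) = 1.77778 × 0.792956 ≈ 1.410

1.410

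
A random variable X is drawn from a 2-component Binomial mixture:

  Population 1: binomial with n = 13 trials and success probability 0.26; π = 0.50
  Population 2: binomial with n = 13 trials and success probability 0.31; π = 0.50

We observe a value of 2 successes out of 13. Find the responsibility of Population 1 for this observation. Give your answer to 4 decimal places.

0.6029

The responsibility of component k is π_k f_k(x) divided by Σ_j π_j f_j(x).
Evaluate each component's likelihood at the observed value:
  L_1 = C(13,2)·0.26^2·0.74^11 = 78·0.0676·0.0364375 = 0.192128
  L_2 = C(13,2)·0.31^2·0.69^11 = 78·0.0961·0.0168787 = 0.12652
Weight by the priors:
  π_1·L_1 = 0.50 × 0.192128 = 0.0960639
  π_2·L_2 = 0.50 × 0.12652 = 0.0632598
Evidence: 0.0960639 + 0.0632598 = 0.159324
P(Population 1 | the observation) = 0.0960639 / 0.159324 ≈ 0.6029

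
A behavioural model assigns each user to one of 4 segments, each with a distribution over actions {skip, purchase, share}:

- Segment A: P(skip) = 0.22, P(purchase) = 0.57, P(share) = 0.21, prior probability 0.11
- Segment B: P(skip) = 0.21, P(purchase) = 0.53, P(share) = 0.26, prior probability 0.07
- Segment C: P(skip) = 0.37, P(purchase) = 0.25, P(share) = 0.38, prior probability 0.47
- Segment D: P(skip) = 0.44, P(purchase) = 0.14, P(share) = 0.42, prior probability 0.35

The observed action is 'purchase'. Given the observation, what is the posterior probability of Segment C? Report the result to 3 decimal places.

0.441

P(component k | x) = P(Z=k)·f_k(x) / marginal(x), where marginal(x) = Σ_j P(Z=j)·f_j(x).
Component likelihoods at x = 'purchase':
  p_A = P(purchase | comp) = 0.57
  p_B = P(purchase | comp) = 0.53
  p_C = P(purchase | comp) = 0.25
  p_D = P(purchase | comp) = 0.14
Weight by the priors:
  P(Z=A)·p_A = 0.11 × 0.57 = 0.0627
  P(Z=B)·p_B = 0.07 × 0.53 = 0.0371
  P(Z=C)·p_C = 0.47 × 0.25 = 0.1175
  P(Z=D)·p_D = 0.35 × 0.14 = 0.049
Evidence: 0.0627 + 0.0371 + 0.1175 + 0.049 = 0.2663
P(Segment C | x) = 0.1175 / 0.2663 ≈ 0.441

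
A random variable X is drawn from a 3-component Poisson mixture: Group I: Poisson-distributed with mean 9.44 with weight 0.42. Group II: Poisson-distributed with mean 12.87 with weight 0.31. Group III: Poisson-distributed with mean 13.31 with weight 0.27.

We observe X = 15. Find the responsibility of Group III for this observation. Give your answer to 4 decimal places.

By Bayes' theorem, P(k | x) = w_k f_k(x) / Σ_j w_j f_j(x).
Evaluate each component's likelihood at the observed value:
  L_I = e^(−9.44)·9.44^15/15! = 0.0256059
  L_II = e^(−12.87)·12.87^15/15! = 0.086658
  L_III = e^(−13.31)·13.31^15/15! = 0.0924084
Prior × likelihood for each component:
  w_I·L_I = 0.42 × 0.0256059 = 0.0107545
  w_II·L_II = 0.31 × 0.086658 = 0.026864
  w_III·L_III = 0.27 × 0.0924084 = 0.0249503
Sum: 0.0107545 + 0.026864 + 0.0249503 = 0.0625687
P(Group III | x) = 0.0249503 / 0.0625687 ≈ 0.3988

0.3988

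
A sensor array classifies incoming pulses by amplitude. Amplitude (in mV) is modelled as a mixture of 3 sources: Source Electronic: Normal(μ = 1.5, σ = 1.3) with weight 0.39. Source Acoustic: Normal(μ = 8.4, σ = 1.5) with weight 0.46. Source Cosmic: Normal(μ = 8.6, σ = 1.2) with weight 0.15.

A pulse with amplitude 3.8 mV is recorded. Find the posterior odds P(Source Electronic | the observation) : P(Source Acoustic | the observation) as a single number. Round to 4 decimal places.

22.5369

Only the two components matter; the odds are (π_i f_i(x)) / (π_j f_j(x)).
Component likelihoods at x = 3.8 mV:
  L_Electronic = 0.064159
  L_Acoustic = 0.00241362
  L_Cosmic = 0.000111525
0.025022 / 0.00111027 ≈ 22.5369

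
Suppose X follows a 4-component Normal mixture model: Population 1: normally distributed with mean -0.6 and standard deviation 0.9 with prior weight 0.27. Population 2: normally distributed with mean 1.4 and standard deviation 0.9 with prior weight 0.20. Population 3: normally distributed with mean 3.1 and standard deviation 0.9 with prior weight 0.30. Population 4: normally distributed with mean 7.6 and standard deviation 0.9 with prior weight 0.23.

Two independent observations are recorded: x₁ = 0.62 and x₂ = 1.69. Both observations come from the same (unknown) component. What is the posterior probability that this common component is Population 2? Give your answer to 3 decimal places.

Posterior ∝ prior × likelihood, so P(k | x) ∝ π_k f_k(x); normalise over all components.
Since both observations come from the same component, the likelihood for component k is f_k(x₁)·f_k(x₂).
  L_1 = [0.176869] × [0.0174106] = 0.0030794
  L_2 = [0.304485] × [0.420845] = 0.128141
  L_3 = [0.00995061] × [0.129925] = 0.00129283
  L_4 = [3.85084e-14] × [1.91883e-10] = 7.38913e-24
Multiply by the mixture weights:
  π_1·L_1 = 0.27 × 0.0030794 = 0.000831438
  π_2·L_2 = 0.20 × 0.128141 = 0.0256282
  π_3·L_3 = 0.30 × 0.00129283 = 0.000387849
  π_4·L_4 = 0.23 × 7.38913e-24 = 1.6995e-24
Normaliser: 0.000831438 + 0.0256282 + 0.000387849 + 1.6995e-24 = 0.0268475
So the posterior for Population 2 is 0.0256282 / 0.0268475 ≈ 0.955.

0.955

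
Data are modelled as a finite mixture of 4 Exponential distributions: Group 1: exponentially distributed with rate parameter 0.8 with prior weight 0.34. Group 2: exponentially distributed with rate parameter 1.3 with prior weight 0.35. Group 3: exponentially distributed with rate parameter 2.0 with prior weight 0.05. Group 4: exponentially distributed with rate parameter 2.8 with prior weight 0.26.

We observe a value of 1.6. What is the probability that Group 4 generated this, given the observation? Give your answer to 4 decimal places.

0.0570

Apply Bayes' rule: the posterior for each component is proportional to its prior times its likelihood at x.
Component likelihoods at x = 1.6:
  p_1 = 0.22243
  p_2 = 0.162409
  p_3 = 0.0815244
  p_4 = 0.0317336
Weight by the priors:
  w_1·p_1 = 0.34 × 0.22243 = 0.0756261
  w_2·p_2 = 0.35 × 0.162409 = 0.0568432
  w_3·p_3 = 0.05 × 0.0815244 = 0.00407622
  w_4·p_4 = 0.26 × 0.0317336 = 0.00825072
Marginal: 0.0756261 + 0.0568432 + 0.00407622 + 0.00825072 = 0.144796
P(Group 4 | the observation) ≈ 0.0570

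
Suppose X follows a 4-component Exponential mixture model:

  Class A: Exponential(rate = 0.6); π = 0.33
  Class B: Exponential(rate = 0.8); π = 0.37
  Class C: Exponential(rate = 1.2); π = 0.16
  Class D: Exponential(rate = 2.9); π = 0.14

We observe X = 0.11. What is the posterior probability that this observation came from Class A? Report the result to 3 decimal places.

P(component k | x) = w_k·f_k(x) / marginal(x), where marginal(x) = Σ_j w_j·f_j(x).
Evaluate each component's likelihood at the observed value:
  L_A = 0.6·e^(−0.6·0.11) = 0.6·e^(−0.0660) = 0.561679
  L_B = 0.8·e^(−0.8·0.11) = 0.8·e^(−0.0880) = 0.732609
  L_C = 1.2·e^(−1.2·0.11) = 1.2·e^(−0.1320) = 1.05161
  L_D = 2.9·e^(−2.9·0.11) = 2.9·e^(−0.3190) = 2.10794
Prior × likelihood for each component:
  w_A·L_A = 0.33 × 0.561679 = 0.185354
  w_B·L_B = 0.37 × 0.732609 = 0.271065
  w_C·L_C = 0.16 × 1.05161 = 0.168257
  w_D·L_D = 0.14 × 2.10794 = 0.295111
Normaliser: 0.185354 + 0.271065 + 0.168257 + 0.295111 = 0.919788
Responsibility of Class A: 0.185354 / 0.919788 ≈ 0.202

0.202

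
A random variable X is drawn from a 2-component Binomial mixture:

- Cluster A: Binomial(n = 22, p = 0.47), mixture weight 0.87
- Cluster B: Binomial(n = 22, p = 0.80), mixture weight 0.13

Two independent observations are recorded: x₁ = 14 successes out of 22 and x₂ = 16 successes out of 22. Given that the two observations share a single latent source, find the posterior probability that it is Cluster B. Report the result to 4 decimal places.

By Bayes' theorem, P(k | x) = P(Z=k) f_k(x) / Σ_j P(Z=j) f_j(x).
Since both observations come from the same component, the likelihood for component k is f_k(x₁)·f_k(x₂).
  f_A = [C(22,14)·0.47^14·0.53^8 = 319770·2.56667e-05·0.00622597 = 0.0510993] × [0.00937639] = 0.000479126
  f_B = [C(22,14)·0.80^14·0.20^8 = 319770·0.0439805·2.56e-06 = 0.0360029] × [0.134411] = 0.00483918
Prior × likelihood for each component:
  P(Z=A)·f_A = 0.87 × 0.000479126 = 0.00041684
  P(Z=B)·f_B = 0.13 × 0.00483918 = 0.000629093
Denominator: 0.00041684 + 0.000629093 = 0.00104593
So the posterior for Cluster B is 0.000629093 / 0.00104593 ≈ 0.6015.

0.6015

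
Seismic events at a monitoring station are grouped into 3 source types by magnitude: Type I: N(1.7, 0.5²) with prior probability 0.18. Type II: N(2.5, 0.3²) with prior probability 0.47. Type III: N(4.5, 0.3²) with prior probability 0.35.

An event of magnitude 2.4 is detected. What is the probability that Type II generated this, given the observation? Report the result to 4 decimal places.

Posterior ∝ prior × likelihood, so P(k | x) ∝ P(Z=k) f_k(x); normalise over all components.
Normal densities:
  L_I = 0.299455
  L_II = 1.25794
  L_III = 3.04491e-11
Multiply by the mixture weights:
  P(Z=I)·L_I = 0.18 × 0.299455 = 0.0539019
  P(Z=II)·L_II = 0.47 × 1.25794 = 0.591234
  P(Z=III)·L_III = 0.35 × 3.04491e-11 = 1.06572e-11
Evidence: 0.0539019 + 0.591234 + 1.06572e-11 = 0.645136
P(Type II | x) ≈ 0.9164

0.9164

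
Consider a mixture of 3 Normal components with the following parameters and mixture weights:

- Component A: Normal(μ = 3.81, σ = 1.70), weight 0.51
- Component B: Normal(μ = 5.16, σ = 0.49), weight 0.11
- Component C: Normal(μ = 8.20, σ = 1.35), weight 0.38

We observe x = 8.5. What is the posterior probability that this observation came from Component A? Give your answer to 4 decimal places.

0.0237

By Bayes' theorem, P(k | x) = w_k f_k(x) / Σ_j w_j f_j(x).
Component likelihoods at x = 8.5:
  L_A = 0.00522072
  L_B = 6.63059e-11
  L_C = 0.288306
Weight by the priors:
  w_A·L_A = 0.51 × 0.00522072 = 0.00266257
  w_B·L_B = 0.11 × 6.63059e-11 = 7.29365e-12
  w_C·L_C = 0.38 × 0.288306 = 0.109556
Denominator: 0.00266257 + 7.29365e-12 + 0.109556 = 0.112219
So the posterior for Component A is 0.00266257 / 0.112219 ≈ 0.0237.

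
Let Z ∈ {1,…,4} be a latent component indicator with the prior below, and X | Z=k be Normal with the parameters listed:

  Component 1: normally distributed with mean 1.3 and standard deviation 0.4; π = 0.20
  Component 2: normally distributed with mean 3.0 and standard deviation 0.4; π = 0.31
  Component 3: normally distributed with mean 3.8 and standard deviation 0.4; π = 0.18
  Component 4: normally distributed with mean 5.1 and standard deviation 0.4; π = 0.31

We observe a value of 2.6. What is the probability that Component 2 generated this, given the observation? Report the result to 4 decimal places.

0.9842

Posterior ∝ prior × likelihood, so P(k | x) ∝ P(Z=k) f_k(x); normalise over all components.
Component likelihoods at x = 2.6:
  p_1 = (1/(0.4·√(2π)))·exp(−(2.6−1.3)²/(2·0.4²)) = 0.997356·exp(-5.28125) = 0.00507262
  p_2 = (1/(0.4·√(2π)))·exp(−(2.6−3.0)²/(2·0.4²)) = 0.997356·exp(-0.50000) = 0.604927
  p_3 = (1/(0.4·√(2π)))·exp(−(2.6−3.8)²/(2·0.4²)) = 0.997356·exp(-4.50000) = 0.0110796
  p_4 = (1/(0.4·√(2π)))·exp(−(2.6−5.1)²/(2·0.4²)) = 0.997356·exp(-19.53125) = 3.285e-09
Prior × likelihood for each component:
  P(Z=1)·p_1 = 0.20 × 0.00507262 = 0.00101452
  P(Z=2)·p_2 = 0.31 × 0.604927 = 0.187527
  P(Z=3)·p_3 = 0.18 × 0.0110796 = 0.00199433
  P(Z=4)·p_4 = 0.31 × 3.285e-09 = 1.01835e-09
Sum: 0.00101452 + 0.187527 + 0.00199433 + 1.01835e-09 = 0.190536
P(Component 2 | x) = 0.187527 / 0.190536 ≈ 0.9842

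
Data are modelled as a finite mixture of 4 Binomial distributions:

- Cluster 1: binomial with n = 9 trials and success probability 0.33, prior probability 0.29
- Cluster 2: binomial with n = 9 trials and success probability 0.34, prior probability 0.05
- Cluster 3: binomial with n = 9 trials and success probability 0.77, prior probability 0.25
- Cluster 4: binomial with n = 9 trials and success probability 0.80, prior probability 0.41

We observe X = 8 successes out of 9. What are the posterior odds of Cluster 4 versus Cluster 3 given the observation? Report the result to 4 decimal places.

The posterior odds equal the prior odds times the likelihood ratio: (w_i/w_j)·(f_i(x)/f_j(x)).
Binomial probabilities:
  f_1 = C(9,8)·0.33^8·0.67^1 = 9·0.000140641·0.67 = 0.000848064
  f_2 = C(9,8)·0.34^8·0.66^1 = 9·0.000178579·0.66 = 0.00106076
  f_3 = C(9,8)·0.77^8·0.23^1 = 9·0.123574·0.23 = 0.255797
  f_4 = C(9,8)·0.80^8·0.20^1 = 9·0.167772·0.2 = 0.30199
0.123816 / 0.0639494 ≈ 1.9362

1.9362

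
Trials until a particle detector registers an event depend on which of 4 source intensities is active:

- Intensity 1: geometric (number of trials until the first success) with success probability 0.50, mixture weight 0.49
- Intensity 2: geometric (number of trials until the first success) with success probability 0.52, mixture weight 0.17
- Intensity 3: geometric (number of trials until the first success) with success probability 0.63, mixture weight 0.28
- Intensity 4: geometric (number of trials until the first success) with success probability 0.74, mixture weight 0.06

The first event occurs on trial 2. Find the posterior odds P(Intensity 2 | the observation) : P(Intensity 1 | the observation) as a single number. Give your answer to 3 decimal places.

Only the two components matter; the odds are (π_i f_i(x)) / (π_j f_j(x)).
Evaluate each component's likelihood at the observed value:
  p_1 = 0.50·(1−0.50)^1 = 0.50·0.5 = 0.25
  p_2 = 0.52·(1−0.52)^1 = 0.52·0.48 = 0.2496
  p_3 = 0.63·(1−0.63)^1 = 0.63·0.37 = 0.2331
  p_4 = 0.74·(1−0.74)^1 = 0.74·0.26 = 0.1924
Posterior odds = (π_2·p_2) / (π_1·p_1) = (0.17·0.2496) / (0.49·0.25) = 0.042432 / 0.1225 ≈ 0.346

0.346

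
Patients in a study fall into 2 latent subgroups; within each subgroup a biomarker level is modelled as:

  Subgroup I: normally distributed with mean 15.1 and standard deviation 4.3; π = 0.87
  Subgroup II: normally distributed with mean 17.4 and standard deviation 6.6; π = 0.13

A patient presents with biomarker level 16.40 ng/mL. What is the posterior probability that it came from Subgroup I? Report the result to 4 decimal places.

P(component k | x) = w_k·f_k(x) / marginal(x), where marginal(x) = Σ_j w_j·f_j(x).
Evaluate each component's likelihood at the observed value:
  L_I = (1/(4.3·√(2π)))·exp(−(16.40−15.1)²/(2·4.3²)) = 0.092777·exp(-0.04570) = 0.0886327
  L_II = (1/(6.6·√(2π)))·exp(−(16.40−17.4)²/(2·6.6²)) = 0.060446·exp(-0.01148) = 0.0597559
Prior × likelihood for each component:
  w_I·L_I = 0.87 × 0.0886327 = 0.0771105
  w_II·L_II = 0.13 × 0.0597559 = 0.00776827
Denominator: 0.0771105 + 0.00776827 = 0.0848788
P(Subgroup I | data) ≈ 0.9085

0.9085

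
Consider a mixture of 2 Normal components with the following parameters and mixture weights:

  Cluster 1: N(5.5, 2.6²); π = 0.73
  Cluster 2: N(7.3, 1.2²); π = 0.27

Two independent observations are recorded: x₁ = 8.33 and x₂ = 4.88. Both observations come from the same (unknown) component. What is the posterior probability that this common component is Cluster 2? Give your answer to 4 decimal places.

The responsibility of component k is w_k f_k(x) divided by Σ_j w_j f_j(x).
Since both observations come from the same component, the likelihood for component k is f_k(x₁)·f_k(x₂).
  f_1 = [0.0848539] × [0.149138] = 0.012655
  f_2 = [0.230011] × [0.0435114] = 0.0100081
Unnormalised posteriors:
  w_1·f_1 = 0.73 × 0.012655 = 0.00923812
  w_2·f_2 = 0.27 × 0.0100081 = 0.00270219
Sum: 0.00923812 + 0.00270219 = 0.0119403
P(Cluster 2 | x₁, x₂) ≈ 0.2263

0.2263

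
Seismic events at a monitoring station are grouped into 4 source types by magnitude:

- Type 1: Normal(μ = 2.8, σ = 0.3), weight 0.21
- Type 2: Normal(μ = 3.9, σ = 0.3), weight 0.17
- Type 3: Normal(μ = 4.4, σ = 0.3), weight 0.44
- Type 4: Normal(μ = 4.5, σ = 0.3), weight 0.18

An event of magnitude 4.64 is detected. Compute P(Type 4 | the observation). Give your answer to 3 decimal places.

0.330

Posterior ∝ prior × likelihood, so P(k | x) ∝ w_k f_k(x); normalise over all components.
Evaluate each component's likelihood at the observed value:
  p_1 = (1/(0.3·√(2π)))·exp(−(4.64−2.8)²/(2·0.3²)) = 1.329808·exp(-18.80889) = 9.0197e-09
  p_2 = (1/(0.3·√(2π)))·exp(−(4.64−3.9)²/(2·0.3²)) = 1.329808·exp(-3.04222) = 0.06347
  p_3 = (1/(0.3·√(2π)))·exp(−(4.64−4.4)²/(2·0.3²)) = 1.329808·exp(-0.32000) = 0.965639
  p_4 = (1/(0.3·√(2π)))·exp(−(4.64−4.5)²/(2·0.3²)) = 1.329808·exp(-0.10889) = 1.19261
Multiply by the mixture weights:
  w_1·p_1 = 0.21 × 9.0197e-09 = 1.89414e-09
  w_2·p_2 = 0.17 × 0.06347 = 0.0107899
  w_3·p_3 = 0.44 × 0.965639 = 0.424881
  w_4·p_4 = 0.18 × 1.19261 = 0.21467
Marginal: 1.89414e-09 + 0.0107899 + 0.424881 + 0.21467 = 0.650341
So the posterior for Type 4 is 0.21467 / 0.650341 ≈ 0.330.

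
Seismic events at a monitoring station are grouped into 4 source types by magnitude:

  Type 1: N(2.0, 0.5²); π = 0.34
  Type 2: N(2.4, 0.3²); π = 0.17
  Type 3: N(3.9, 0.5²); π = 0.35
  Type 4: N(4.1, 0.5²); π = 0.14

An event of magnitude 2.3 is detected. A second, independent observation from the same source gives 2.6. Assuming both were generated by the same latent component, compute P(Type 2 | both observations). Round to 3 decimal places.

Apply Bayes' rule: the posterior for each component is proportional to its prior times its likelihood at x.
Since both observations come from the same component, the likelihood for component k is f_k(x₁)·f_k(x₂).
  L_1 = [(1/(0.5·√(2π)))·exp(−(2.3−2.0)²/(2·0.5²)) = 0.797885·exp(-0.18000) = 0.666449] × [0.388372] = 0.25883
  L_2 = [(1/(0.3·√(2π)))·exp(−(2.3−2.4)²/(2·0.3²)) = 1.329808·exp(-0.05556) = 1.25794] × [1.06483] = 1.33949
  L_3 = [(1/(0.5·√(2π)))·exp(−(2.3−3.9)²/(2·0.5²)) = 0.797885·exp(-5.12000) = 0.00476818] × [0.0271659] = 0.000129532
  L_4 = [(1/(0.5·√(2π)))·exp(−(2.3−4.1)²/(2·0.5²)) = 0.797885·exp(-6.48000) = 0.0012238] × [0.0088637] = 1.08474e-05
Prior × likelihood for each component:
  π_1·L_1 = 0.34 × 0.25883 = 0.0880023
  π_2·L_2 = 0.17 × 1.33949 = 0.227714
  π_3·L_3 = 0.35 × 0.000129532 = 4.53362e-05
  π_4·L_4 = 0.14 × 1.08474e-05 = 1.51864e-06
Marginal: 0.0880023 + 0.227714 + 4.53362e-05 + 1.51864e-06 = 0.315763
P(Type 2 | x) ≈ 0.721

0.721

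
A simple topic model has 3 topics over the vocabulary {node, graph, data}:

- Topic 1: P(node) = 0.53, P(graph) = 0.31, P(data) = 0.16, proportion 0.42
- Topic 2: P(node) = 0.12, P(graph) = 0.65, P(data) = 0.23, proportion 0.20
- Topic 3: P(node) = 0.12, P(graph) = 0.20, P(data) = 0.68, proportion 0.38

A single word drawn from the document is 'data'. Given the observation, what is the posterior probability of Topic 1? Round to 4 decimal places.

0.1808

By Bayes' theorem, P(k | x) = P(Z=k) f_k(x) / Σ_j P(Z=j) f_j(x).
Categorical probabilities:
  L_1 = 0.16
  L_2 = 0.23
  L_3 = 0.68
Prior × likelihood for each component:
  P(Z=1)·L_1 = 0.42 × 0.16 = 0.0672
  P(Z=2)·L_2 = 0.20 × 0.23 = 0.046
  P(Z=3)·L_3 = 0.38 × 0.68 = 0.2584
Evidence: 0.0672 + 0.046 + 0.2584 = 0.3716
P(Topic 1 | data) ≈ 0.1808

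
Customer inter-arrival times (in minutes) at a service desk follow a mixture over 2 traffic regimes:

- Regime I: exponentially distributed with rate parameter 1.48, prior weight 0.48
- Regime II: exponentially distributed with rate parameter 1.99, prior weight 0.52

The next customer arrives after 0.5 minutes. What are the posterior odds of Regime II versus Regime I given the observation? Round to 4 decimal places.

The posterior odds equal the prior odds times the likelihood ratio: (w_i/w_j)·(f_i(x)/f_j(x)).
Evaluate each component's likelihood at the observed value:
  L_I = 1.48·e^(−1.48·0.5) = 1.48·e^(−0.7400) = 0.706129
  L_II = 1.99·e^(−1.99·0.5) = 1.99·e^(−0.9950) = 0.73575
Odds = (0.52/0.48) × (0.73575/0.706129) = 1.08333 × 1.04195 ≈ 1.1288

1.1288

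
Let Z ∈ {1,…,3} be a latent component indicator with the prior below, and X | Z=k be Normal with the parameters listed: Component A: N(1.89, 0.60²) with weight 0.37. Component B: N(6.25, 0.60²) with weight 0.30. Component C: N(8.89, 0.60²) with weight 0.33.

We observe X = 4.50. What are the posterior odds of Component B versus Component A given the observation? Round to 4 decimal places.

Since P(k|x) ∝ π_k f_k(x), the posterior odds are π_i f_i(x) / (π_j f_j(x)).
Component likelihoods at x = 4.50:
  p_A = 5.17357e-05
  p_B = 0.00945147
  p_C = 1.57791e-12
Odds = (0.30/0.37) × (0.00945147/5.17357e-05) = 0.810811 × 182.688 ≈ 148.1251

148.1251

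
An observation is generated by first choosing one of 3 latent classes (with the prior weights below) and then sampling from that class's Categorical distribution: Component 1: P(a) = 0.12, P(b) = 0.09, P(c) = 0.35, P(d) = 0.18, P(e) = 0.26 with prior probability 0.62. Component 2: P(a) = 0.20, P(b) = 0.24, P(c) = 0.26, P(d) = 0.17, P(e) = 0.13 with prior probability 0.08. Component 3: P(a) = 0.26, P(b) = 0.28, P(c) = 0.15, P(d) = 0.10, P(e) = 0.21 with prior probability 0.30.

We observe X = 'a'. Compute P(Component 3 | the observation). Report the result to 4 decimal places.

P(component k | x) = π_k·f_k(x) / marginal(x), where marginal(x) = Σ_j π_j·f_j(x).
Component likelihoods at x = 'a':
  f_1 = 0.12
  f_2 = 0.2
  f_3 = 0.26
Prior × likelihood for each component:
  π_1·f_1 = 0.62 × 0.12 = 0.0744
  π_2·f_2 = 0.08 × 0.2 = 0.016
  π_3·f_3 = 0.30 × 0.26 = 0.078
Normaliser: 0.0744 + 0.016 + 0.078 = 0.1684
Responsibility of Component 3: 0.078 / 0.1684 ≈ 0.4632

0.4632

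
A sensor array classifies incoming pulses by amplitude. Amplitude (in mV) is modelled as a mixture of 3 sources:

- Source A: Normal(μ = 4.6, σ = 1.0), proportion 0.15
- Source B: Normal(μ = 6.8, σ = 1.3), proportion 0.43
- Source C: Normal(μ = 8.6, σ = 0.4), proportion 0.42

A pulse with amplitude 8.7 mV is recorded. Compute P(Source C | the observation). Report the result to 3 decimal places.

0.899

The responsibility of component k is w_k f_k(x) divided by Σ_j w_j f_j(x).
Evaluate each component's likelihood at the observed value:
  p_A = 8.92617e-05
  p_B = 0.105468
  p_C = 0.96667
Weight by the priors:
  w_A·p_A = 0.15 × 8.92617e-05 = 1.33892e-05
  w_B·p_B = 0.43 × 0.105468 = 0.0453511
  w_C·p_C = 0.42 × 0.96667 = 0.406002
Sum: 1.33892e-05 + 0.0453511 + 0.406002 = 0.451366
So the posterior for Source C is 0.406002 / 0.451366 ≈ 0.899.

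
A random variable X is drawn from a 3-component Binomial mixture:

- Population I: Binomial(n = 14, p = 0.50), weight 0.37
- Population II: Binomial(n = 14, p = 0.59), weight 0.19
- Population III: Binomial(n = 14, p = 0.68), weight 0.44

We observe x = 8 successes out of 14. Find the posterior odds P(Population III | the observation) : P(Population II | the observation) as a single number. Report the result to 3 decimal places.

1.630

Posterior odds = (w_i f_i(x)) / (w_j f_j(x)); the normalising sum cancels.
Component likelihoods at x = 8 successes out of 14:
  L_I = 0.183289
  L_II = 0.209447
  L_III = 0.14741
Posterior odds = (w_III·L_III) / (w_II·L_II) = (0.44·0.14741) / (0.19·0.209447) = 0.0648603 / 0.039795 ≈ 1.630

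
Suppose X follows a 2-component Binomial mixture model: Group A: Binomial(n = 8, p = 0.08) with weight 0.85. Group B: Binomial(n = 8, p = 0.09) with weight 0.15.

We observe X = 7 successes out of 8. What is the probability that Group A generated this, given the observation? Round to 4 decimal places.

P(component k | x) = π_k·f_k(x) / marginal(x), where marginal(x) = Σ_j π_j·f_j(x).
Binomial probabilities:
  L_A = 1.5435e-07
  L_B = 3.482e-07
Unnormalised posteriors:
  π_A·L_A = 0.85 × 1.5435e-07 = 1.31198e-07
  π_B·L_B = 0.15 × 3.482e-07 = 5.223e-08
Normaliser: 1.31198e-07 + 5.223e-08 = 1.83428e-07
Responsibility of Group A: 1.31198e-07 / 1.83428e-07 ≈ 0.7153

0.7153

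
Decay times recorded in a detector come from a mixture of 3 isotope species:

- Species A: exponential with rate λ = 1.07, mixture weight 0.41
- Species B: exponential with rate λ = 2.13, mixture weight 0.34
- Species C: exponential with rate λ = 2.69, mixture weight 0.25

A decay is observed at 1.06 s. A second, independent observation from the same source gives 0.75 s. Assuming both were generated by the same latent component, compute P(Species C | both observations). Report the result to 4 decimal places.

Apply Bayes' rule: the posterior for each component is proportional to its prior times its likelihood at x.
Since both observations come from the same component, the likelihood for component k is f_k(x₁)·f_k(x₂).
  p_A = [0.344197] × [0.479582] = 0.16507
  p_B = [0.222756] × [0.431116] = 0.0960337
  p_C = [0.155384] × [0.357736] = 0.0555863
Unnormalised posteriors:
  π_A·p_A = 0.41 × 0.16507 = 0.0676789
  π_B·p_B = 0.34 × 0.0960337 = 0.0326515
  π_C·p_C = 0.25 × 0.0555863 = 0.0138966
Normaliser: 0.0676789 + 0.0326515 + 0.0138966 = 0.114227
P(Species C | data) = 0.0138966 / 0.114227 ≈ 0.1217

0.1217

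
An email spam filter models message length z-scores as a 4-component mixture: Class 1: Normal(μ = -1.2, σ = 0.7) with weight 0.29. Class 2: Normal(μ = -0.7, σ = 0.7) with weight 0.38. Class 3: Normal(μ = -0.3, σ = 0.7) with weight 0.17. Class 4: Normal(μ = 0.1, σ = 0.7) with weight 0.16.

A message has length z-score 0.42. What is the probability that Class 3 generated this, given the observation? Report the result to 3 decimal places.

Apply Bayes' rule: the posterior for each component is proportional to its prior times its likelihood at x.
Normal densities:
  f_1 = (1/(0.7·√(2π)))·exp(−(0.42−-1.2)²/(2·0.7²)) = 0.569918·exp(-2.67796) = 0.0391552
  f_2 = (1/(0.7·√(2π)))·exp(−(0.42−-0.7)²/(2·0.7²)) = 0.569918·exp(-1.28000) = 0.158458
  f_3 = (1/(0.7·√(2π)))·exp(−(0.42−-0.3)²/(2·0.7²)) = 0.569918·exp(-0.52898) = 0.335799
  f_4 = (1/(0.7·√(2π)))·exp(−(0.42−0.1)²/(2·0.7²)) = 0.569918·exp(-0.10449) = 0.513373
Multiply by the mixture weights:
  w_1·f_1 = 0.29 × 0.0391552 = 0.011355
  w_2·f_2 = 0.38 × 0.158458 = 0.0602142
  w_3·f_3 = 0.17 × 0.335799 = 0.0570858
  w_4·f_4 = 0.16 × 0.513373 = 0.0821396
Sum: 0.011355 + 0.0602142 + 0.0570858 + 0.0821396 = 0.210795
P(Class 3 | 0.42) ≈ 0.271

0.271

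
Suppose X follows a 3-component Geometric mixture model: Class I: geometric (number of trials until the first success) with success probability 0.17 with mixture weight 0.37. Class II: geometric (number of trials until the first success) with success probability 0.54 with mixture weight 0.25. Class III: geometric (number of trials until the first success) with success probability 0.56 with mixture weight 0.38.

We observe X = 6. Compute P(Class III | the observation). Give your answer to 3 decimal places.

By Bayes' theorem, P(k | x) = w_k f_k(x) / Σ_j w_j f_j(x).
Geometric probabilities:
  f_I = 0.17·(1−0.17)^5 = 0.17·0.393904 = 0.0669637
  f_II = 0.54·(1−0.54)^5 = 0.54·0.0205963 = 0.011122
  f_III = 0.56·(1−0.56)^5 = 0.56·0.0164916 = 0.00923531
Multiply by the mixture weights:
  w_I·f_I = 0.37 × 0.0669637 = 0.0247766
  w_II·f_II = 0.25 × 0.011122 = 0.0027805
  w_III·f_III = 0.38 × 0.00923531 = 0.00350942
Evidence: 0.0247766 + 0.0027805 + 0.00350942 = 0.0310665
P(Class III | x) = 0.00350942 / 0.0310665 ≈ 0.113

0.113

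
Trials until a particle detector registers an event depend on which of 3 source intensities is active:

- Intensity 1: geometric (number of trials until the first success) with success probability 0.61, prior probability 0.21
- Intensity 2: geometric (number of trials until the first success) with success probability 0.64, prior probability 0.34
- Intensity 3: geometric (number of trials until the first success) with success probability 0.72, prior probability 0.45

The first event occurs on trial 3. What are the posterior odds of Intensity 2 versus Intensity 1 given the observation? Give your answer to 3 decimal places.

Since P(k|x) ∝ π_k f_k(x), the posterior odds are π_i f_i(x) / (π_j f_j(x)).
Evaluate each component's likelihood at the observed value:
  f_1 = 0.61·(1−0.61)^2 = 0.61·0.1521 = 0.092781
  f_2 = 0.64·(1−0.64)^2 = 0.64·0.1296 = 0.082944
  f_3 = 0.72·(1−0.72)^2 = 0.72·0.0784 = 0.056448
Odds = (0.34/0.21) × (0.082944/0.092781) = 1.61905 × 0.893976 ≈ 1.447

1.447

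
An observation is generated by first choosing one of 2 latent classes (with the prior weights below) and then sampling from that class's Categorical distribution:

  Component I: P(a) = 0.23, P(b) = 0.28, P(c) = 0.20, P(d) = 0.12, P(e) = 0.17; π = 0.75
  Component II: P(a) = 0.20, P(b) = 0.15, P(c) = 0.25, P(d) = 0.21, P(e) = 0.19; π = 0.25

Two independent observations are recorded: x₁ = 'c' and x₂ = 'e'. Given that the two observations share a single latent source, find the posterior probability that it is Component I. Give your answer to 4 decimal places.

0.6823

Apply Bayes' rule: the posterior for each component is proportional to its prior times its likelihood at x.
Since both observations come from the same component, the likelihood for component k is f_k(x₁)·f_k(x₂).
  L_I = [P(c | comp) = 0.20] × [0.17] = 0.034
  L_II = [P(c | comp) = 0.25] × [0.19] = 0.0475
Multiply by the mixture weights:
  π_I·L_I = 0.75 × 0.034 = 0.0255
  π_II·L_II = 0.25 × 0.0475 = 0.011875
Evidence: 0.0255 + 0.011875 = 0.037375
P(Component I | x) ≈ 0.6823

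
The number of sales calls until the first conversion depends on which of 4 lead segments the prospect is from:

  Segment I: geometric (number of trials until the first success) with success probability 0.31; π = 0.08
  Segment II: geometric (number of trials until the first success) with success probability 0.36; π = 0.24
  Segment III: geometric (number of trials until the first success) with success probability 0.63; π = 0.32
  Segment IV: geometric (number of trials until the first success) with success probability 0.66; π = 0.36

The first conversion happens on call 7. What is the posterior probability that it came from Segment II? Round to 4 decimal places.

The responsibility of component k is π_k f_k(x) divided by Σ_j π_j f_j(x).
Component likelihoods at x = 7:
  p_I = 0.31·(1−0.31)^6 = 0.31·0.107918 = 0.0334546
  p_II = 0.36·(1−0.36)^6 = 0.36·0.0687195 = 0.024739
  p_III = 0.63·(1−0.63)^6 = 0.63·0.00256573 = 0.00161641
  p_IV = 0.66·(1−0.66)^6 = 0.66·0.0015448 = 0.00101957
Weight by the priors:
  π_I·p_I = 0.08 × 0.0334546 = 0.00267637
  π_II·p_II = 0.24 × 0.024739 = 0.00593736
  π_III·p_III = 0.32 × 0.00161641 = 0.00051725
  π_IV·p_IV = 0.36 × 0.00101957 = 0.000367046
Marginal: 0.00267637 + 0.00593736 + 0.00051725 + 0.000367046 = 0.00949803
P(Segment II | x) = 0.00593736 / 0.00949803 ≈ 0.6251

0.6251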